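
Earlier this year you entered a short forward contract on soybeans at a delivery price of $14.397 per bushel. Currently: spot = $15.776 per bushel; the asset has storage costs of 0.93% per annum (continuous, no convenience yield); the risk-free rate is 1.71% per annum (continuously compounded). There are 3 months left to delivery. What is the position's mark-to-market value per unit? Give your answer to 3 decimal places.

-$1.477 per bushel

Current fair forward for the remaining 3 months: F = S·e^((r + u)·T), (r + u) = 0.0171 + 0.0093 = 0.0264
F = 15.776 · e^(0.0264 × 3/12) = 15.776 × 1.006622 = 15.8805
Value of long forward = (F − K)·e^(−rT) = (15.8805 − 14.397) · e^(−0.0171·3/12)
= 1.4835 × 0.995734 = 1.477
Short position value = −(long value) = -$1.477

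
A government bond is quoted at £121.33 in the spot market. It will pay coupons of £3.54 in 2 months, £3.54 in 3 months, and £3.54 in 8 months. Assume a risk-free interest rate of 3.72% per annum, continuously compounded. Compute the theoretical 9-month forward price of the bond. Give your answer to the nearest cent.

£113.99

PV(coupons) I = 3.54·e^(−0.0372·2/12) + 3.54·e^(−0.0372·3/12) + 3.54·e^(−0.0372·8/12)
I = 3.5181 + 3.5072 + 3.4533 = 10.4786
F = (S − I)·e^(rT) = (121.33 − 10.4786) · e^(0.0372·9/12)
= 110.8514 · e^0.027900 = 110.8514 × 1.028293 = £113.99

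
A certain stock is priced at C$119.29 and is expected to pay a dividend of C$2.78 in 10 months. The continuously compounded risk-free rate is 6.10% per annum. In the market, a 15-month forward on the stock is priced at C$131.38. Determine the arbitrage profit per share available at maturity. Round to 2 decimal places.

C$5.49 per share

PV(dividends) I = 2.78·e^(−0.0610·10/12) = 2.6422
Fair forward F* = (S − I)·e^(rT) = (119.29 − 2.6422)·e^0.076250 = 116.6478 × 1.079232 = 125.8900
Market C$131.38 > fair 125.8900: forward overpriced → cash-and-carry (borrow at r, buy the stock and collect the dividends, short the forward).
Profit at T = |F_mkt − F*| = |131.38 − 125.8900| = C$5.49 per share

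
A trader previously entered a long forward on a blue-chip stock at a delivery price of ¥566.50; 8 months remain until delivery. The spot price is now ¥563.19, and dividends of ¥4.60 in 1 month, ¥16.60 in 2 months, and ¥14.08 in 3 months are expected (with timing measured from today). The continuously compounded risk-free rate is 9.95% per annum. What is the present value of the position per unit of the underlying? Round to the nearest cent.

PV(remaining dividends) I = 4.60·e^(−0.0995·1/12) + 16.60·e^(−0.0995·2/12) + 14.08·e^(−0.0995·3/12) = 34.6231
Current forward F = (S − I)·e^(rT) = (563.19 − 34.6231)·e^(0.0995·8/12) = 528.5669 × 1.068583 = 564.8176
Value (long) = (F − K)·e^(−rT) = (564.8176 − 566.50) × 0.935819 = -1.5744
Value = -¥1.57

-¥1.57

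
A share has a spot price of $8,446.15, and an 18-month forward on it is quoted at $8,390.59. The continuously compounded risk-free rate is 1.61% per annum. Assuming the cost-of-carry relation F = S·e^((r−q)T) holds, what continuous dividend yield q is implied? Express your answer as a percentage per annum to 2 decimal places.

2.05%

From F = S·e^((r−q)T): (r − q) = ln(F/S)/T
ln(8390.59/8446.15) = ln(0.993422) = -0.006600
(r − q) = -0.006600 / (18/12) = -0.004400
q = r − ln(F/S)/T = 0.0161 + 0.004400 = 0.020500
q = 2.05%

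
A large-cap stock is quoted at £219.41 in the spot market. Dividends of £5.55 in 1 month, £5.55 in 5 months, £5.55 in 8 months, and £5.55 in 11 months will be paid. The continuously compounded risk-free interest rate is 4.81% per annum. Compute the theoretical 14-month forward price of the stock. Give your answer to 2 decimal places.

£209.17

PV(dividends) I = 5.55·e^(−0.0481·1/12) + 5.55·e^(−0.0481·5/12) + 5.55·e^(−0.0481·8/12) + 5.55·e^(−0.0481·11/12)
I = 5.5278 + 5.4399 + 5.3749 + 5.3106 = 21.6532
F = (S − I)·e^(rT) = (219.41 − 21.6532) · e^(0.0481·14/12)
= 197.7568 · e^0.056117 = 197.7568 × 1.057721 = £209.17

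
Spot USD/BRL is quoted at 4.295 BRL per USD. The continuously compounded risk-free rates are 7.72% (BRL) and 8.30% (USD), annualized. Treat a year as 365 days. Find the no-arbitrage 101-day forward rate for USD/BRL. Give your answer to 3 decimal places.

4.288

F = S·e^((r_BRL − r_USD)T) = 4.295 · e^((0.0772 − 0.0830) × 101/365)
= 4.295 · e^-0.001605 = 4.295 × 0.998396
F = 4.288 BRL per USD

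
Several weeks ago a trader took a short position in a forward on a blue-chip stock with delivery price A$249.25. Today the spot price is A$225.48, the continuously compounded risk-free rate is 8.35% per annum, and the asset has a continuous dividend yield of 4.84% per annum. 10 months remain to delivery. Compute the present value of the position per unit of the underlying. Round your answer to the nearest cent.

Current fair forward for the remaining 10 months: F = S·e^((r − q)·T), (r − q) = 0.0835 − 0.0484 = 0.0351
F = 225.48 · e^(0.0351 × 10/12) = 225.48 × 1.029682 = 232.1727
Value of long forward = (F − K)·e^(−rT) = (232.1727 − 249.25) · e^(−0.0835·10/12)
= -17.0773 × 0.932782 = -15.93
Short position value = −(long value) = A$15.93

A$15.93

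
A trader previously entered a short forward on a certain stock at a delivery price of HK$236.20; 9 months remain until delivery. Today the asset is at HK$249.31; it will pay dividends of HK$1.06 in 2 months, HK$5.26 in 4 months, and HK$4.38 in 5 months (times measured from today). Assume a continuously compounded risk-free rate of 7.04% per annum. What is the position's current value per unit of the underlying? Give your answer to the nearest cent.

PV(remaining dividends) I = 1.06·e^(−0.0704·2/12) + 5.26·e^(−0.0704·4/12) + 4.38·e^(−0.0704·5/12) = 10.4390
Current forward F = (S − I)·e^(rT) = (249.31 − 10.4390)·e^(0.0704·9/12) = 238.8710 × 1.054219 = 251.8223
Value (long) = (F − K)·e^(−rT) = (251.8223 − 236.20) × 0.948570 = 14.8188
Short position value = −(long value) = -HK$14.82

-HK$14.82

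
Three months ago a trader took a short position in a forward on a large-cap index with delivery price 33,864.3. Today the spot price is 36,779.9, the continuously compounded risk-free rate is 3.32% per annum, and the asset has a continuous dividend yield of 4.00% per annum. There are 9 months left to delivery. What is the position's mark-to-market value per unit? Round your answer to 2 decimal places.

Current fair forward for the remaining 9 months: F = S·e^((r − q)·T), (r − q) = 0.0332 − 0.0400 = -0.0068
F = 36779.9 · e^(-0.0068 × 9/12) = 36779.9 × 0.99491298 = 36592.7999
Value of long forward = (F − K)·e^(−rT) = (36592.7999 − 33864.3) · e^(−0.0332·9/12)
= 2728.4999 × 0.97540745 = 2661.40
Short position value = −(long value) = -2661.40

-2661.40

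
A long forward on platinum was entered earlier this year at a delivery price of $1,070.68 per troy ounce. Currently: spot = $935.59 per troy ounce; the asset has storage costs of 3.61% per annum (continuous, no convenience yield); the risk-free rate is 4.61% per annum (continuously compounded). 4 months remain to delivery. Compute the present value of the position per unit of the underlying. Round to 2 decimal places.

Current fair forward for the remaining 4 months: F = S·e^((r + u)·T), (r + u) = 0.0461 + 0.0361 = 0.0822
F = 935.59 · e^(0.0822 × 4/12) = 935.59 × 1.027779 = 961.5798
Value of long forward = (F − K)·e^(−rT) = (961.5798 − 1070.68) · e^(−0.0461·4/12)
= -109.1002 × 0.984751 = -107.44

-$107.44 per troy ounce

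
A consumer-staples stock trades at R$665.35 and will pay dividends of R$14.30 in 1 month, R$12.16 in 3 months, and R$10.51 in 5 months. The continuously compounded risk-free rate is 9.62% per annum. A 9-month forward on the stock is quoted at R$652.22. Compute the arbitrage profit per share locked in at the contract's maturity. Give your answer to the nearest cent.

R$24.05 per share

PV(dividends) I = 14.30·e^(−0.0962·1/12) + 12.16·e^(−0.0962·3/12) + 10.51·e^(−0.0962·5/12) = 36.1539
Fair forward F* = (S − I)·e^(rT) = (665.35 − 36.1539)·e^0.072150 = 629.1961 × 1.074817 = 676.2707
Market R$652.22 < fair 676.2707: forward underpriced → reverse cash-and-carry (short the stock, invest proceeds at r, pay the dividends, go long the forward).
Profit at T = |F_mkt − F*| = |652.22 − 676.2707| = R$24.05 per share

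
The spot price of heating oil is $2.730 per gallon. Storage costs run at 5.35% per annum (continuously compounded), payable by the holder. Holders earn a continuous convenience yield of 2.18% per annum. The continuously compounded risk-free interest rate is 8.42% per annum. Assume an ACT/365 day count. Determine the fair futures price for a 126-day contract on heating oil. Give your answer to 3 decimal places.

$2.841 per gallon

Net carry = r + u − y = 0.0842 + 0.0535 − 0.0218 = 0.1159
F = S·e^((r+u−y)T) = 2.730 · e^(0.1159 × 126/365) = 2.730 · e^0.040009
= 2.730 × 1.040820 = $2.841 per gallon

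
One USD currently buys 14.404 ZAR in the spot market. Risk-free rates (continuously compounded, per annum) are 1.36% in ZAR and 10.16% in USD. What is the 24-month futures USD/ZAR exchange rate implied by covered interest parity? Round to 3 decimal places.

F = S·e^((r_ZAR − r_USD)T) = 14.404 · e^((0.0136 − 0.1016) × 24/12)
= 14.404 · e^-0.176000 = 14.404 × 0.838618
F = 12.079 ZAR per USD

12.079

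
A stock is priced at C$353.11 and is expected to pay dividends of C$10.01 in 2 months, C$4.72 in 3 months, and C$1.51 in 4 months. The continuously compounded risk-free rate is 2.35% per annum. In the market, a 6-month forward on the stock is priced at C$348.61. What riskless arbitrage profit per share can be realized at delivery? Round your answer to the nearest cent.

PV(dividends) I = 10.01·e^(−0.0235·2/12) + 4.72·e^(−0.0235·3/12) + 1.51·e^(−0.0235·4/12) = 16.1614
Fair forward F* = (S − I)·e^(rT) = (353.11 − 16.1614)·e^0.011750 = 336.9486 × 1.011819 = 340.9310
Market C$348.61 > fair 340.9310: forward overpriced → cash-and-carry (borrow at r, buy the stock and collect the dividends, short the forward).
Profit at T = |F_mkt − F*| = |348.61 − 340.9310| = C$7.68 per share

C$7.68 per share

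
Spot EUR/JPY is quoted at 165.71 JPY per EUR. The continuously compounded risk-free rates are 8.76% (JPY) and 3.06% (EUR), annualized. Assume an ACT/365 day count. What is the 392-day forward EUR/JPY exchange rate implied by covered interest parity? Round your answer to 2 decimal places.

F = S·e^((r_JPY − r_EUR)T) = 165.71 · e^((0.0876 − 0.0306) × 392/365)
= 165.71 · e^0.061216 = 165.71 × 1.063129
F = 176.17 JPY per EUR

176.17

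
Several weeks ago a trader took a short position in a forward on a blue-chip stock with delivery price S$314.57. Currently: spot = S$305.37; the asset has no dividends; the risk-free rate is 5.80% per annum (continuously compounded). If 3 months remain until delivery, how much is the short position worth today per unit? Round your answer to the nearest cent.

S$4.67

Current fair forward for the remaining 3 months: F = S·e^(r·T), r = 0.0580
F = 305.37 · e^(0.0580 × 3/12) = 305.37 × 1.014606 = 309.8302
Value of long forward = (F − K)·e^(−rT) = (309.8302 − 314.57) · e^(−0.0580·3/12)
= -4.7398 × 0.985605 = -4.67
Short position value = −(long value) = S$4.67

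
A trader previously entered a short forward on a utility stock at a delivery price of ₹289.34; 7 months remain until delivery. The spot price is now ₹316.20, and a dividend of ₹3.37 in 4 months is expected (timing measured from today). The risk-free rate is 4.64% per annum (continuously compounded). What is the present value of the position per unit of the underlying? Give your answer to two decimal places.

-₹31.27

PV(remaining dividends) I = 3.37·e^(−0.0464·4/12) = 3.3183
Current forward F = (S − I)·e^(rT) = (316.20 − 3.3183)·e^(0.0464·7/12) = 312.8817 × 1.027436 = 321.4659
Value (long) = (F − K)·e^(−rT) = (321.4659 − 289.34) × 0.973296 = 31.2680
Short position value = −(long value) = -₹31.27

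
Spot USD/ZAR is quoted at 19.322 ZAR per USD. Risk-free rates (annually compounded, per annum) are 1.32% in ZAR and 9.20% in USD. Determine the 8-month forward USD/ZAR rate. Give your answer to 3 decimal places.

By covered interest parity, F = S · (1+r_ZAR)^T / (1+r_USD)^T
= 19.322 × 1.008781 / 1.060429 = 19.322 × 0.951295
F = 18.381 ZAR per USD

18.381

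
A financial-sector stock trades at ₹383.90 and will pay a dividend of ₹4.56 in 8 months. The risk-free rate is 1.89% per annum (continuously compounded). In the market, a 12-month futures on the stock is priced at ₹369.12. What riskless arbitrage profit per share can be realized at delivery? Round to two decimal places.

PV(dividends) I = 4.56·e^(−0.0189·8/12) = 4.5029
Fair futures F* = (S − I)·e^(rT) = (383.90 − 4.5029)·e^0.018900 = 379.3971 × 1.019080 = 386.6360
Market ₹369.12 < fair 386.6360: forward underpriced → reverse cash-and-carry (short the stock, invest proceeds at r, pay the dividends, go long the forward).
Profit at T = |F_mkt − F*| = |369.12 − 386.6360| = ₹17.52 per share

₹17.52 per share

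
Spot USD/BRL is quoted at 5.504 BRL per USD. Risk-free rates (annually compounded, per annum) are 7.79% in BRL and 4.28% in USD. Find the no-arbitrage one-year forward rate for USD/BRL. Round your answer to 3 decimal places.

5.689

By covered interest parity, F = S · (1+r_BRL)^T / (1+r_USD)^T
= 5.504 × 1.077900 / 1.042800 = 5.504 × 1.033659
F = 5.689 BRL per USD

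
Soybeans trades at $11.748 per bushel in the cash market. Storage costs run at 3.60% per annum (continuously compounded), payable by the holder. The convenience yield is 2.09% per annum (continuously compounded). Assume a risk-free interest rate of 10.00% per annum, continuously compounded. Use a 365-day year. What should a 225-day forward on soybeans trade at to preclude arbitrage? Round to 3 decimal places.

$12.612 per bushel

Net carry = r + u − y = 0.1000 + 0.0360 − 0.0209 = 0.1151
F = S·e^((r+u−y)T) = 11.748 · e^(0.1151 × 225/365) = 11.748 · e^0.070952
= 11.748 × 1.073530 = $12.612 per bushel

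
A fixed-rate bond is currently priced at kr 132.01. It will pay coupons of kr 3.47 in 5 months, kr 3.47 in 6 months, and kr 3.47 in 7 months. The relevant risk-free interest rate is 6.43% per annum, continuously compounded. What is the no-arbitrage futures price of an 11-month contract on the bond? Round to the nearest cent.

kr 129.33

PV(coupons) I = 3.47·e^(−0.0643·5/12) + 3.47·e^(−0.0643·6/12) + 3.47·e^(−0.0643·7/12)
I = 3.3783 + 3.3602 + 3.3423 = 10.0808
F = (S − I)·e^(rT) = (132.01 − 10.0808) · e^(0.0643·11/12)
= 121.9292 · e^0.058942 = 121.9292 × 1.060714 = kr 129.33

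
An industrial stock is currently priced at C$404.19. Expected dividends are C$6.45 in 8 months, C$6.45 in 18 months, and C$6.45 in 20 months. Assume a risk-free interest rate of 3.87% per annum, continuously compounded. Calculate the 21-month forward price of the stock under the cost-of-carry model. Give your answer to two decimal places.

PV(dividends) I = 6.45·e^(−0.0387·8/12) + 6.45·e^(−0.0387·18/12) + 6.45·e^(−0.0387·20/12)
I = 6.2857 + 6.0862 + 6.0471 = 18.4190
F = (S − I)·e^(rT) = (404.19 − 18.4190) · e^(0.0387·21/12)
= 385.7710 · e^0.067725 = 385.7710 × 1.070071 = C$412.80

C$412.80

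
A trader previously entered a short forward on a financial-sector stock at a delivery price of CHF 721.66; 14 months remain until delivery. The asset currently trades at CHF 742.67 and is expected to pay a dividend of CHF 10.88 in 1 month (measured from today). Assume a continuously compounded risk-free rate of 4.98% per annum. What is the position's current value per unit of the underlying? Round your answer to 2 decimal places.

PV(remaining dividends) I = 10.88·e^(−0.0498·1/12) = 10.8349
Current forward F = (S − I)·e^(rT) = (742.67 − 10.8349)·e^(0.0498·14/12) = 731.8351 × 1.059821 = 775.6142
Value (long) = (F − K)·e^(−rT) = (775.6142 − 721.66) × 0.943556 = 50.9088
Short position value = −(long value) = -CHF 50.91

-CHF 50.91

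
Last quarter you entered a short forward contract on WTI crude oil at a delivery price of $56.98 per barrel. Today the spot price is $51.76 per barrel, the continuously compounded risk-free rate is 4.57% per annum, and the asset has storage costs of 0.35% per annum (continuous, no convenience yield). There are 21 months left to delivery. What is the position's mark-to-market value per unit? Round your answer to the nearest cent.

$0.52 per barrel

Current fair forward for the remaining 21 months: F = S·e^((r + u)·T), (r + u) = 0.0457 + 0.0035 = 0.0492
F = 51.76 · e^(0.0492 × 21/12) = 51.76 × 1.089915 = 56.4140
Value of long forward = (F − K)·e^(−rT) = (56.4140 − 56.98) · e^(−0.0457·21/12)
= -0.5660 × 0.923139 = -0.52
Short position value = −(long value) = $0.52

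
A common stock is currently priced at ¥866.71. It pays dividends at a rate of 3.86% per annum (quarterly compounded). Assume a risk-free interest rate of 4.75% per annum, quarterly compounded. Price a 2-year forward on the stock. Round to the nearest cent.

F = S · (1+r/4)^(4T) / (1+q/4)^(4T)
= 866.71 × 1.099044 / 1.079858 = 866.71 × 1.017767
F = ¥882.11

¥882.11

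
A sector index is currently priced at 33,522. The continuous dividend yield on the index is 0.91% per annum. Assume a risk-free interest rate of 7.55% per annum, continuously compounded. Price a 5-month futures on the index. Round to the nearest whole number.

34,462

F = S·e^((r − q)T) = 33522 · e^((0.0755 − 0.0091) × 5/12)
= 33522 · e^0.027667 = 33522 × 1.028053
F = 34,462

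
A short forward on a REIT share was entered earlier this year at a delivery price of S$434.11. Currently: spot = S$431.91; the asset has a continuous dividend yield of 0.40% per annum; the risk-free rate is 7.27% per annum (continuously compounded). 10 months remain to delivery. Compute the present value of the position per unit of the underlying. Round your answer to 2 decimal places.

-S$21.88

Current fair forward for the remaining 10 months: F = S·e^((r − q)·T), (r − q) = 0.0727 − 0.0040 = 0.0687
F = 431.91 · e^(0.0687 × 10/12) = 431.91 × 1.058921 = 457.3586
Value of long forward = (F − K)·e^(−rT) = (457.3586 − 434.11) · e^(−0.0727·10/12)
= 23.2486 × 0.941215 = 21.88
Short position value = −(long value) = -S$21.88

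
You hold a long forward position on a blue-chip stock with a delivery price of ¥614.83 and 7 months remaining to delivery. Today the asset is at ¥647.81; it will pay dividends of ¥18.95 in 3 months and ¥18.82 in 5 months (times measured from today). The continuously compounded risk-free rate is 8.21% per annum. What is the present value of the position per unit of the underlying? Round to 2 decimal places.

¥24.98

PV(remaining dividends) I = 18.95·e^(−0.0821·3/12) + 18.82·e^(−0.0821·5/12) = 36.7521
Current forward F = (S − I)·e^(rT) = (647.81 − 36.7521)·e^(0.0821·7/12) = 611.0579 × 1.049057 = 641.0346
Value (long) = (F − K)·e^(−rT) = (641.0346 − 614.83) × 0.953237 = 24.9792
Value = ¥24.98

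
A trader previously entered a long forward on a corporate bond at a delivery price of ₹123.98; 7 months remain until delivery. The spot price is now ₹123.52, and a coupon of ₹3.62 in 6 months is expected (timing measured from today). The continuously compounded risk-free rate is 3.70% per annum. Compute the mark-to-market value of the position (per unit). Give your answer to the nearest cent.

PV(remaining coupons) I = 3.62·e^(−0.0370·6/12) = 3.5536
Current forward F = (S − I)·e^(rT) = (123.52 − 3.5536)·e^(0.0370·7/12) = 119.9664 × 1.021818 = 122.5838
Value (long) = (F − K)·e^(−rT) = (122.5838 − 123.98) × 0.978648 = -1.3664
Value = -₹1.37

-₹1.37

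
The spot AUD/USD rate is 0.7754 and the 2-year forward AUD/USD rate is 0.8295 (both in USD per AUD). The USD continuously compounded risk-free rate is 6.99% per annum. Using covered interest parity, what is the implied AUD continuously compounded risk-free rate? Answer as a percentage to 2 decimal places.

F = S·e^((r_USD − r_AUD)T) ⇒ r_AUD = r_USD − ln(F/S)/T
ln(0.8295/0.7754) = 0.067444; /(2) = 0.033722
r_AUD = 0.0699 − 0.033722 = 0.036178
r_AUD = 3.62%

3.62%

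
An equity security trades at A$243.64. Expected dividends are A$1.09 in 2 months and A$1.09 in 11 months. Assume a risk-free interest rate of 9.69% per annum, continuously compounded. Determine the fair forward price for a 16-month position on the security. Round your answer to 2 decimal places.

PV(dividends) I = 1.09·e^(−0.0969·2/12) + 1.09·e^(−0.0969·11/12)
I = 1.0725 + 0.9974 = 2.0699
F = (S − I)·e^(rT) = (243.64 − 2.0699) · e^(0.0969·16/12)
= 241.5701 · e^0.129200 = 241.5701 × 1.137918 = A$274.89

A$274.89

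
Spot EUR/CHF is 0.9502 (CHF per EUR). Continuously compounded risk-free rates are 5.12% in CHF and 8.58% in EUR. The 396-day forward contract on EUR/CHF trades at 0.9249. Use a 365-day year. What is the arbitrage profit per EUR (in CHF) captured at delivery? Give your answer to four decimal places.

Fair forward: F* = S·e^(carry·T), with carry = (r_CHF − r_EUR) = 0.0512 − 0.0858 = -0.0346
F* = 0.9502 · e^(-0.0346 × 396/365) = 0.9502 · e^-0.037539 = 0.9502 × 0.963157 = 0.9152
Market 0.9249 > fair 0.9152: forward overpriced → cash-and-carry (buy spot, short the forward).
At maturity, profit = |F_mkt − F*| = |0.9249 − 0.9152| = 0.0097 per EUR (in CHF)

0.0097 per EUR (in CHF)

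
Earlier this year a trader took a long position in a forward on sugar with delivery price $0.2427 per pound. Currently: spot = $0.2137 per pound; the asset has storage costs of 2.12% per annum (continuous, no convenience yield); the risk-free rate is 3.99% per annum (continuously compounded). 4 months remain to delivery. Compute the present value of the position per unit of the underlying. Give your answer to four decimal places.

Current fair forward for the remaining 4 months: F = S·e^((r + u)·T), (r + u) = 0.0399 + 0.0212 = 0.0611
F = 0.2137 · e^(0.0611 × 4/12) = 0.2137 × 1.020575 = 0.2181
Value of long forward = (F − K)·e^(−rT) = (0.2181 − 0.2427) · e^(−0.0399·4/12)
= -0.0246 × 0.986788 = -0.0243

-$0.0243 per pound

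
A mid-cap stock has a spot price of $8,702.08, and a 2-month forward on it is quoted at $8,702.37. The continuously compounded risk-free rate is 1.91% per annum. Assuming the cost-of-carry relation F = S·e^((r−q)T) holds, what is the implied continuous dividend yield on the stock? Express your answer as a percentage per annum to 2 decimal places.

1.89%

From F = S·e^((r−q)T): (r − q) = ln(F/S)/T
ln(8702.37/8702.08) = ln(1.000033) = 0.000033
(r − q) = 0.000033 / (2/12) = 0.000198
q = r − ln(F/S)/T = 0.0191 − 0.000198 = 0.018902
q = 1.89%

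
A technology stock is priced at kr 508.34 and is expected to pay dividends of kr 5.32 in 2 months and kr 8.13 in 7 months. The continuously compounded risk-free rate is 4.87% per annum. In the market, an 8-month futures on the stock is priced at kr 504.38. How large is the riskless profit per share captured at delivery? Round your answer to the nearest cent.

PV(dividends) I = 5.32·e^(−0.0487·2/12) + 8.13·e^(−0.0487·7/12) = 13.1793
Fair futures F* = (S − I)·e^(rT) = (508.34 − 13.1793)·e^0.032467 = 495.1607 × 1.033000 = 511.5010
Market kr 504.38 < fair 511.5010: forward underpriced → reverse cash-and-carry (short the stock, invest proceeds at r, pay the dividends, go long the forward).
Profit at T = |F_mkt − F*| = |504.38 − 511.5010| = kr 7.12 per share

kr 7.12 per share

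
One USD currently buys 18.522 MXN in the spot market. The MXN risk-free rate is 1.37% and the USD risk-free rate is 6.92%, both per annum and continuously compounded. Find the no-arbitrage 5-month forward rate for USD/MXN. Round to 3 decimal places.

F = S·e^((r_MXN − r_USD)T) = 18.522 · e^((0.0137 − 0.0692) × 5/12)
= 18.522 · e^-0.023125 = 18.522 × 0.977140
F = 18.099 MXN per USD

18.099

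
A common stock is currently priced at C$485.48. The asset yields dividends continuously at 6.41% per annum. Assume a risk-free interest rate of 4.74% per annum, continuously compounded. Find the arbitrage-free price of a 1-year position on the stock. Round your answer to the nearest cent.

C$477.44

F = S·e^((r − q)T) = 485.48 · e^((0.0474 − 0.0641) × 1)
= 485.48 · e^-0.016700 = 485.48 × 0.983439
F = C$477.44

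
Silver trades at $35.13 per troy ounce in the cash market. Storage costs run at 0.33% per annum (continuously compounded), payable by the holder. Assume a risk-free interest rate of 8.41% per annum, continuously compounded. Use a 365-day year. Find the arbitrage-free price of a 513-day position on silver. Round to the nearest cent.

Net carry = r + u − y = 0.0841 + 0.0033 − 0.0000 = 0.0874
F = S·e^((r+u−y)T) = 35.13 · e^(0.0874 × 513/365) = 35.13 · e^0.122839
= 35.13 × 1.130702 = $39.72 per troy ounce

$39.72 per troy ounce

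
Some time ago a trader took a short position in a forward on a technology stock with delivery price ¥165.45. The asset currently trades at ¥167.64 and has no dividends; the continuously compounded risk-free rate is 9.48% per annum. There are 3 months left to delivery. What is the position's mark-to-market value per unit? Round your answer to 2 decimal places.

-¥6.07

Current fair forward for the remaining 3 months: F = S·e^(r·T), r = 0.0948
F = 167.64 · e^(0.0948 × 3/12) = 167.64 × 1.023983 = 171.6605
Value of long forward = (F − K)·e^(−rT) = (171.6605 − 165.45) · e^(−0.0948·3/12)
= 6.2105 × 0.976579 = 6.07
Short position value = −(long value) = -¥6.07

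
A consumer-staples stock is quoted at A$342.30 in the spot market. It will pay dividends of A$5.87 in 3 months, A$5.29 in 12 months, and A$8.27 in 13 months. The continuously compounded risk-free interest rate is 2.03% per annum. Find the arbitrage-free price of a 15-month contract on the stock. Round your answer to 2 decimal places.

A$331.49

PV(dividends) I = 5.87·e^(−0.0203·3/12) + 5.29·e^(−0.0203·12/12) + 8.27·e^(−0.0203·13/12)
I = 5.8403 + 5.1837 + 8.0901 = 19.1141
F = (S − I)·e^(rT) = (342.30 − 19.1141) · e^(0.0203·15/12)
= 323.1859 · e^0.025375 = 323.1859 × 1.025700 = A$331.49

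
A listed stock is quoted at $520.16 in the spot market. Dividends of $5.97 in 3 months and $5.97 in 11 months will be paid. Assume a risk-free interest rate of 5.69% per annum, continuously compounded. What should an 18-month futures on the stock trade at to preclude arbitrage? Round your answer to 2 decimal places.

$553.92

PV(dividends) I = 5.97·e^(−0.0569·3/12) + 5.97·e^(−0.0569·11/12)
I = 5.8857 + 5.6666 = 11.5523
F = (S − I)·e^(rT) = (520.16 − 11.5523) · e^(0.0569·18/12)
= 508.6077 · e^0.085350 = 508.6077 × 1.089098 = $553.92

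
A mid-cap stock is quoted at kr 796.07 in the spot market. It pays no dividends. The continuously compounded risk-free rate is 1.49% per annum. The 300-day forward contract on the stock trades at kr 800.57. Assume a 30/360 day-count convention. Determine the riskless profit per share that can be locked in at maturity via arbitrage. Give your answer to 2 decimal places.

Fair forward: F* = S·e^(carry·T), with carry = r = 0.0149
F* = 796.07 · e^(0.0149 × 300/360) = 796.07 · e^0.012417 = 796.07 × 1.012494 = kr 806.0161
Market kr 800.57 < fair kr 806.0161: forward underpriced → reverse cash-and-carry (short spot, go long the forward).
At maturity, profit = |F_mkt − F*| = |800.57 − 806.0161| = kr 5.45 per share

kr 5.45 per share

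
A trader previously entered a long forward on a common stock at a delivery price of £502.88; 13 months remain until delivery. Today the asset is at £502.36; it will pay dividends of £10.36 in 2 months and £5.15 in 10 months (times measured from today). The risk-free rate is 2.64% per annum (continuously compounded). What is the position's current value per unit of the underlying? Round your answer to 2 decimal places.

-£1.69

PV(remaining dividends) I = 10.36·e^(−0.0264·2/12) + 5.15·e^(−0.0264·10/12) = 15.3525
Current forward F = (S − I)·e^(rT) = (502.36 − 15.3525)·e^(0.0264·13/12) = 487.0075 × 1.029013 = 501.1370
Value (long) = (F − K)·e^(−rT) = (501.1370 − 502.88) × 0.971805 = -1.6939
Value = -£1.69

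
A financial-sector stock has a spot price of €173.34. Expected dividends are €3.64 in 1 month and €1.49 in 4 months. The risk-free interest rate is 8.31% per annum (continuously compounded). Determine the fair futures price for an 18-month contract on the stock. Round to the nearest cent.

PV(dividends) I = 3.64·e^(−0.0831·1/12) + 1.49·e^(−0.0831·4/12)
I = 3.6149 + 1.4493 = 5.0642
F = (S − I)·e^(rT) = (173.34 − 5.0642) · e^(0.0831·18/12)
= 168.2758 · e^0.124650 = 168.2758 × 1.132752 = €190.61

€190.61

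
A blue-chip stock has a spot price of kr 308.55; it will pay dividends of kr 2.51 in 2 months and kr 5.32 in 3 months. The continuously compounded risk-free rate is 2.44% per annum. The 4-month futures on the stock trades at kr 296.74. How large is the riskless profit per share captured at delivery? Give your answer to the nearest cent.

kr 6.48 per share

PV(dividends) I = 2.51·e^(−0.0244·2/12) + 5.32·e^(−0.0244·3/12) = 7.7875
Fair futures F* = (S − I)·e^(rT) = (308.55 − 7.7875)·e^0.008133 = 300.7625 × 1.008166 = 303.2185
Market kr 296.74 < fair 303.2185: forward underpriced → reverse cash-and-carry (short the stock, invest proceeds at r, pay the dividends, go long the forward).
Profit at T = |F_mkt − F*| = |296.74 − 303.2185| = kr 6.48 per share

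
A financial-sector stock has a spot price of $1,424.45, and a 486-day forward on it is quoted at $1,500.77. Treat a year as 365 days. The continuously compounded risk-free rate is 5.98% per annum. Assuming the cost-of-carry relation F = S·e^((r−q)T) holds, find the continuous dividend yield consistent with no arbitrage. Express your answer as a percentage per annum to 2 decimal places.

2.06%

From F = S·e^((r−q)T): (r − q) = ln(F/S)/T
ln(1500.77/1424.45) = ln(1.053579) = 0.052193
(r − q) = 0.052193 / (486/365) = 0.039198
q = r − ln(F/S)/T = 0.0598 − 0.039198 = 0.020602
q = 2.06%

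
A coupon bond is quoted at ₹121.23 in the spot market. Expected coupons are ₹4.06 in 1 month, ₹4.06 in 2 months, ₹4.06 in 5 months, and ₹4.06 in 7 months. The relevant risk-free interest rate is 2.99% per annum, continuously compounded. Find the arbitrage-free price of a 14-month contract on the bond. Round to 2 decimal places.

PV(coupons) I = 4.06·e^(−0.0299·1/12) + 4.06·e^(−0.0299·2/12) + 4.06·e^(−0.0299·5/12) + 4.06·e^(−0.0299·7/12)
I = 4.0499 + 4.0398 + 4.0097 + 3.9898 = 16.0892
F = (S − I)·e^(rT) = (121.23 − 16.0892) · e^(0.0299·14/12)
= 105.1408 · e^0.034883 = 105.1408 × 1.035499 = ₹108.87

₹108.87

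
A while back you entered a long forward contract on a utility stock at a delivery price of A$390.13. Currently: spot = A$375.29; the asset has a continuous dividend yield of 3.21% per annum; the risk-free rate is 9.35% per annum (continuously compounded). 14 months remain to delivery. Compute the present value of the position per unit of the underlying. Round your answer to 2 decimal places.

Current fair forward for the remaining 14 months: F = S·e^((r − q)·T), (r − q) = 0.0935 − 0.0321 = 0.0614
F = 375.29 · e^(0.0614 × 14/12) = 375.29 × 1.074261 = 403.1594
Value of long forward = (F − K)·e^(−rT) = (403.1594 − 390.13) · e^(−0.0935·14/12)
= 13.0294 × 0.896656 = 11.68

A$11.68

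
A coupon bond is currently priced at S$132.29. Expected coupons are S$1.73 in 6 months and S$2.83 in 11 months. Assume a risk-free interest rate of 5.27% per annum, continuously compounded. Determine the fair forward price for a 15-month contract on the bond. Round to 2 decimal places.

S$136.62

PV(coupons) I = 1.73·e^(−0.0527·6/12) + 2.83·e^(−0.0527·11/12)
I = 1.6850 + 2.6965 = 4.3815
F = (S − I)·e^(rT) = (132.29 − 4.3815) · e^(0.0527·15/12)
= 127.9085 · e^0.065875 = 127.9085 × 1.068093 = S$136.62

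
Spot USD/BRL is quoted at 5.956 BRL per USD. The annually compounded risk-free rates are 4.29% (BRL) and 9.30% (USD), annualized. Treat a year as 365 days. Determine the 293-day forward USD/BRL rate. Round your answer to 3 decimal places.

5.736

By covered interest parity, F = S · (1+r_BRL)^T / (1+r_USD)^T
= 5.956 × 1.034294 / 1.073994 = 5.956 × 0.963035
F = 5.736 BRL per USD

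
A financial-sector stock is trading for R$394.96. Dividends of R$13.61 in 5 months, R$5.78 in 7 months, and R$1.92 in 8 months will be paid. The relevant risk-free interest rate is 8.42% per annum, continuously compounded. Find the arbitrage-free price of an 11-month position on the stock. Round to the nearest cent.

PV(dividends) I = 13.61·e^(−0.0842·5/12) + 5.78·e^(−0.0842·7/12) + 1.92·e^(−0.0842·8/12)
I = 13.1408 + 5.5030 + 1.8152 = 20.4590
F = (S − I)·e^(rT) = (394.96 − 20.4590) · e^(0.0842·11/12)
= 374.5010 · e^0.077183 = 374.5010 × 1.080240 = R$404.55

R$404.55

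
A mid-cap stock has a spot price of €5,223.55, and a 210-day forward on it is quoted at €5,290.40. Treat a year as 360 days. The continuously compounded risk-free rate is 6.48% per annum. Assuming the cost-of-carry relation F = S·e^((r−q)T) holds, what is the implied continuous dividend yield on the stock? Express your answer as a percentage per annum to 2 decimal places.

4.30%

From F = S·e^((r−q)T): (r − q) = ln(F/S)/T
ln(5290.40/5223.55) = ln(1.012798) = 0.012717
(r − q) = 0.012717 / (210/360) = 0.021801
q = r − ln(F/S)/T = 0.0648 − 0.021801 = 0.042999
q = 4.30%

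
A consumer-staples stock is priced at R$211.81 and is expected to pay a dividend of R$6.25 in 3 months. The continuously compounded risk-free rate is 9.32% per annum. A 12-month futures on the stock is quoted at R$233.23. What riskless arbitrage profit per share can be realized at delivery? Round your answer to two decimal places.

PV(dividends) I = 6.25·e^(−0.0932·3/12) = 6.1061
Fair futures F* = (S − I)·e^(rT) = (211.81 − 6.1061)·e^0.093200 = 205.7039 × 1.097681 = 225.7973
Market R$233.23 > fair 225.7973: forward overpriced → cash-and-carry (borrow at r, buy the stock and collect the dividends, short the forward).
Profit at T = |F_mkt − F*| = |233.23 − 225.7973| = R$7.43 per share

R$7.43 per share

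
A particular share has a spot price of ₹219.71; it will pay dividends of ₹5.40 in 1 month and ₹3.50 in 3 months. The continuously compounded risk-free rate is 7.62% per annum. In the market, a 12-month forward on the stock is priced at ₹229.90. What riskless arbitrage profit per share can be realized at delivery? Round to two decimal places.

₹2.29 per share

PV(dividends) I = 5.40·e^(−0.0762·1/12) + 3.50·e^(−0.0762·3/12) = 8.7998
Fair forward F* = (S − I)·e^(rT) = (219.71 − 8.7998)·e^0.076200 = 210.9102 × 1.079178 = 227.6096
Market ₹229.90 > fair 227.6096: forward overpriced → cash-and-carry (borrow at r, buy the stock and collect the dividends, short the forward).
Profit at T = |F_mkt − F*| = |229.90 − 227.6096| = ₹2.29 per share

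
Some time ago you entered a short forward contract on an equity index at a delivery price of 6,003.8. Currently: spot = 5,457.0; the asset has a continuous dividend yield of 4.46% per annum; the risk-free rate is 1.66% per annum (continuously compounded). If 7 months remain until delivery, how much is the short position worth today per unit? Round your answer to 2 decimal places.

629.09

Current fair forward for the remaining 7 months: F = S·e^((r − q)·T), (r − q) = 0.0166 − 0.0446 = -0.0280
F = 5457.0 · e^(-0.0280 × 7/12) = 5457.0 × 0.98379933 = 5368.5929
Value of long forward = (F − K)·e^(−rT) = (5368.5929 − 6003.8) · e^(−0.0166·7/12)
= -635.2071 × 0.99036340 = -629.09
Short position value = −(long value) = 629.09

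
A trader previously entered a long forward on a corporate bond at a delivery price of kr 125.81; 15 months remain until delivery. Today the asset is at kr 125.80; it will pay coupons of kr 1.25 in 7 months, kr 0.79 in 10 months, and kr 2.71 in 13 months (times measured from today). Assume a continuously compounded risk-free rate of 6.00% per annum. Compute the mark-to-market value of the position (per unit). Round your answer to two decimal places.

kr 4.58

PV(remaining coupons) I = 1.25·e^(−0.0600·7/12) + 0.79·e^(−0.0600·10/12) + 2.71·e^(−0.0600·13/12) = 4.4979
Current forward F = (S − I)·e^(rT) = (125.80 − 4.4979)·e^(0.0600·15/12) = 121.3021 × 1.077884 = 130.7496
Value (long) = (F − K)·e^(−rT) = (130.7496 − 125.81) × 0.927743 = 4.5827
Value = kr 4.58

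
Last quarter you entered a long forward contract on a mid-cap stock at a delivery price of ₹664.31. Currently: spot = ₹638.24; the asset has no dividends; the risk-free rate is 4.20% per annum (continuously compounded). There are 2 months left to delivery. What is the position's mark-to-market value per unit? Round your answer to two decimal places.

Current fair forward for the remaining 2 months: F = S·e^(r·T), r = 0.0420
F = 638.24 · e^(0.0420 × 2/12) = 638.24 × 1.007025 = 642.7236
Value of long forward = (F − K)·e^(−rT) = (642.7236 − 664.31) · e^(−0.0420·2/12)
= -21.5864 × 0.993024 = -21.44

-₹21.44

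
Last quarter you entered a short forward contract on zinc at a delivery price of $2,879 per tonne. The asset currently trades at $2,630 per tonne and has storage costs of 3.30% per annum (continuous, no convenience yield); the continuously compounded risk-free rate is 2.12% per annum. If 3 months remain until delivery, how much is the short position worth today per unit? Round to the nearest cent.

$211.99 per tonne

Current fair forward for the remaining 3 months: F = S·e^((r + u)·T), (r + u) = 0.0212 + 0.0330 = 0.0542
F = 2630 · e^(0.0542 × 3/12) = 2630 × 1.01364222 = 2665.8790
Value of long forward = (F − K)·e^(−rT) = (2665.8790 − 2879) · e^(−0.0212·3/12)
= -213.1210 × 0.99471402 = -211.99
Short position value = −(long value) = $211.99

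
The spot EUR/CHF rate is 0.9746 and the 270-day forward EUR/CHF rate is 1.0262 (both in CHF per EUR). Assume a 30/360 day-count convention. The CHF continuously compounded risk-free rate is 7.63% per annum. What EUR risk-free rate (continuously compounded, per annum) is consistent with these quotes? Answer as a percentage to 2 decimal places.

0.75%

F = S·e^((r_CHF − r_EUR)T) ⇒ r_EUR = r_CHF − ln(F/S)/T
ln(1.0262/0.9746) = 0.051591; /(270/360) = 0.068788
r_EUR = 0.0763 − 0.068788 = 0.007512
r_EUR = 0.75%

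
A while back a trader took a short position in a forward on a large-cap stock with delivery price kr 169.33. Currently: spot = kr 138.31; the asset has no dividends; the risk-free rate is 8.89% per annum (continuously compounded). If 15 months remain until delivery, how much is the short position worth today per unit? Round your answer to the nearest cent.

kr 13.21

Current fair forward for the remaining 15 months: F = S·e^(r·T), r = 0.0889
F = 138.31 · e^(0.0889 × 15/12) = 138.31 × 1.117535 = 154.5663
Value of long forward = (F − K)·e^(−rT) = (154.5663 − 169.33) · e^(−0.0889·15/12)
= -14.7637 × 0.894827 = -13.21
Short position value = −(long value) = kr 13.21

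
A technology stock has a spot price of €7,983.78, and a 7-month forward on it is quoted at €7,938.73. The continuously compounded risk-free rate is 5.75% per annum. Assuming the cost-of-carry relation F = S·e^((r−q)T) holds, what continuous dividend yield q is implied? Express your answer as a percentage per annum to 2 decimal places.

From F = S·e^((r−q)T): (r − q) = ln(F/S)/T
ln(7938.73/7983.78) = ln(0.994357) = -0.005659
(r − q) = -0.005659 / (7/12) = -0.009701
q = r − ln(F/S)/T = 0.0575 + 0.009701 = 0.067201
q = 6.72%

6.72%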